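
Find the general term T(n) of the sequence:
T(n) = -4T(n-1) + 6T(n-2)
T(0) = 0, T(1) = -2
Characteristic equation: x² + 4x - 6 = 0.
Discriminant Δ = (-4)² + 4·(6) = 40.
Roots r₁,₂ = (-4 ± √40)/2, so r₁ = -2 + \sqrt{10}, r₂ = - \sqrt{10} - 2.
General solution: T(n) = A·r₁^n + B·r₂^n.
From the initial conditions, A + B = 0 and r₁A + r₂B = -2.
Since r₁ - r₂ = √40: A = (-2 - (0)r₂)/√40 = - \frac{\sqrt{10}}{10}, and B = 0 - A = \frac{\sqrt{10}}{10}.
So T(n) = \left(- \frac{\sqrt{10}}{10}\right)\left(-2 + \sqrt{10}\right)^n + \left(\frac{\sqrt{10}}{10}\right)\left(- \sqrt{10} - 2\right)^n.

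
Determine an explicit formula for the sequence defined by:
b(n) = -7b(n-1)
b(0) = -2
This is a homogeneous first-order recurrence with ratio -7.
By induction b(n) = b(0) · (-7)^n = - 2 \left(-7\right)^{n}.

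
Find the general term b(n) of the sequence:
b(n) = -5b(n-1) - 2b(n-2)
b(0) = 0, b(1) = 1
Characteristic equation: x² + 5x + 2 = 0.
Discriminant Δ = (-5)² + 4·(-2) = 17.
Roots r₁,₂ = (-5 ± √17)/2, so r₁ = - \frac{5}{2} + \frac{\sqrt{17}}{2}, r₂ = - \frac{5}{2} - \frac{\sqrt{17}}{2}.
General solution: b(n) = A·r₁^n + B·r₂^n.
From the initial conditions, A + B = 0 and r₁A + r₂B = 1.
Since r₁ - r₂ = √17: A = (1 - (0)r₂)/√17 = \frac{\sqrt{17}}{17}, and B = 0 - A = - \frac{\sqrt{17}}{17}.
So b(n) = \left(\frac{\sqrt{17}}{17}\right)\left(- \frac{5}{2} + \frac{\sqrt{17}}{2}\right)^n + \left(- \frac{\sqrt{17}}{17}\right)\left(- \frac{5}{2} - \frac{\sqrt{17}}{2}\right)^n.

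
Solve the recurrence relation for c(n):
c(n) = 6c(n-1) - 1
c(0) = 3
First-order linear non-homogeneous.
Homogeneous solution: c_h(n) = A·(6)^n.
Try constant particular solution c_p = K: K = 6K - 1 ⇒ K = \frac{1}{5}.
General: c(n) = A·(6)^n + \frac{1}{5}.
Apply c(0) = 3: A + \frac{1}{5} = 3 ⇒ A = \frac{14}{5}.
So c(n) = \frac{14 \cdot 6^{n}}{5} + \frac{1}{5}.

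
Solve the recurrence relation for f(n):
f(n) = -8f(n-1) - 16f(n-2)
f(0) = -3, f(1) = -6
Characteristic equation: x² + 8x + 16 = 0, which is (x - (-4))².
Repeated root r = -4.
General solution: f(n) = (A + Bn)·(-4)^n.
From f(0) = -3: A = -3.
From f(1) = -6: (A + B)·(-4) = -6 ⇒ B = \frac{9}{2}.
So f(n) = \left(\frac{9 n}{2} - 3\right) \cdot (-4)^n.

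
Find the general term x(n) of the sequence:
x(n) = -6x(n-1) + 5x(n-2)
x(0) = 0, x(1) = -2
Characteristic equation: x² + 6x - 5 = 0.
Discriminant Δ = (-6)² + 4·(5) = 56.
Roots r₁,₂ = (-6 ± √56)/2, so r₁ = -3 + \sqrt{14}, r₂ = - \sqrt{14} - 3.
General solution: x(n) = A·r₁^n + B·r₂^n.
From the initial conditions, A + B = 0 and r₁A + r₂B = -2.
Since r₁ - r₂ = √56: A = (-2 - (0)r₂)/√56 = - \frac{\sqrt{14}}{14}, and B = 0 - A = \frac{\sqrt{14}}{14}.
So x(n) = \left(- \frac{\sqrt{14}}{14}\right)\left(-3 + \sqrt{14}\right)^n + \left(\frac{\sqrt{14}}{14}\right)\left(- \sqrt{14} - 3\right)^n.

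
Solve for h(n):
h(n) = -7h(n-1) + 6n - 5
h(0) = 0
First-order linear with linear forcing.
Homogeneous solution: h_h(n) = A·(-7)^n.
Try particular h_p(n) = pn + q. Substituting:
  pn + q = -7(p(n-1) + q) + 6n - 5.
Matching the n-coefficient: p = -7p + 6 ⇒ p = \frac{3}{4}.
Matching constants: q = 7p - 7q - 5 ⇒ q = \frac{1}{32}.
General: h(n) = A·(-7)^n + \frac{3 n}{4} + \frac{1}{32}.
Apply h(0) = 0: A + \frac{1}{32} = 0 ⇒ A = - \frac{1}{32}.
So h(n) = - \frac{\left(-7\right)^{n}}{32} + \frac{3 n}{4} + \frac{1}{32}.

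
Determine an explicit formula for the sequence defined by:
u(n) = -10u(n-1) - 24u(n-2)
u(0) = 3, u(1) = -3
Characteristic equation: x² + 10x + 24 = 0, which factors as (x - (-4))(x - (-6)) = 0.
Roots r₁ = -4, r₂ = -6 (distinct).
General solution: u(n) = A·(-4)^n + B·(-6)^n.
From u(0) = 3: A + B = 3.
From u(1) = -3: -4A - 6B = -3.
Solving: A = \frac{15}{2}, B = - \frac{9}{2}.
So u(n) = \frac{15 \left(-4\right)^{n}}{2} - \frac{9 \left(-6\right)^{n}}{2}.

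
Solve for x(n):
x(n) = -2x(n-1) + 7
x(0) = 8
First-order linear non-homogeneous.
Homogeneous solution: x_h(n) = A·(-2)^n.
Try constant particular solution x_p = K: K = -2K + 7 ⇒ K = \frac{7}{3}.
General: x(n) = A·(-2)^n + \frac{7}{3}.
Apply x(0) = 8: A + \frac{7}{3} = 8 ⇒ A = \frac{17}{3}.
So x(n) = \frac{17 \left(-2\right)^{n}}{3} + \frac{7}{3}.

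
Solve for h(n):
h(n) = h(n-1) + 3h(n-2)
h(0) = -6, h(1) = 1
Characteristic equation: x² - x - 3 = 0.
Discriminant Δ = (1)² + 4·(3) = 13.
Roots r₁,₂ = (1 ± √13)/2, so r₁ = \frac{1}{2} + \frac{\sqrt{13}}{2}, r₂ = \frac{1}{2} - \frac{\sqrt{13}}{2}.
General solution: h(n) = A·r₁^n + B·r₂^n.
From the initial conditions, A + B = -6 and r₁A + r₂B = 1.
Since r₁ - r₂ = √13: A = (1 - (-6)r₂)/√13 = -3 + \frac{4 \sqrt{13}}{13}, and B = -6 - A = -3 - \frac{4 \sqrt{13}}{13}.
So h(n) = \left(-3 + \frac{4 \sqrt{13}}{13}\right)\left(\frac{1}{2} + \frac{\sqrt{13}}{2}\right)^n + \left(-3 - \frac{4 \sqrt{13}}{13}\right)\left(\frac{1}{2} - \frac{\sqrt{13}}{2}\right)^n.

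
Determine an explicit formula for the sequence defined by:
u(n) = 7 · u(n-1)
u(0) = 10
Pure geometric recurrence with ratio 7.
By induction u(n) = u(0) · (7)^n = 10 \cdot 7^{n}.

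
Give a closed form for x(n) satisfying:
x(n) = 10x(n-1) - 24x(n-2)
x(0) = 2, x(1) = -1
Characteristic equation: x² - 10x + 24 = 0, which factors as (x - (4))(x - (6)) = 0.
Roots r₁ = 4, r₂ = 6 (distinct).
General solution: x(n) = A·(4)^n + B·(6)^n.
From x(0) = 2: A + B = 2.
From x(1) = -1: 4A + 6B = -1.
Solving: A = \frac{13}{2}, B = - \frac{9}{2}.
So x(n) = \frac{13 \cdot 4^{n}}{2} - \frac{9 \cdot 6^{n}}{2}.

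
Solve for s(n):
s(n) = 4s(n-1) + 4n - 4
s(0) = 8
First-order linear with linear forcing.
Homogeneous solution: s_h(n) = A·(4)^n.
Try particular s_p(n) = pn + q. Substituting:
  pn + q = 4(p(n-1) + q) + 4n - 4.
Matching the n-coefficient: p = 4p + 4 ⇒ p = - \frac{4}{3}.
Matching constants: q = -4p + 4q - 4 ⇒ q = - \frac{4}{9}.
General: s(n) = A·(4)^n - \frac{4 n}{3} - \frac{4}{9}.
Apply s(0) = 8: A - \frac{4}{9} = 8 ⇒ A = \frac{76}{9}.
So s(n) = \frac{76 \cdot 4^{n}}{9} - \frac{4 n}{3} - \frac{4}{9}.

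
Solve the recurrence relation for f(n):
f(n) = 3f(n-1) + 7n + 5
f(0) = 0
First-order linear with linear forcing.
Homogeneous solution: f_h(n) = A·(3)^n.
Try particular f_p(n) = pn + q. Substituting:
  pn + q = 3(p(n-1) + q) + 7n + 5.
Matching the n-coefficient: p = 3p + 7 ⇒ p = - \frac{7}{2}.
Matching constants: q = -3p + 3q + 5 ⇒ q = - \frac{31}{4}.
General: f(n) = A·(3)^n - \frac{7 n}{2} - \frac{31}{4}.
Apply f(0) = 0: A - \frac{31}{4} = 0 ⇒ A = \frac{31}{4}.
So f(n) = \frac{31 \cdot 3^{n}}{4} - \frac{7 n}{2} - \frac{31}{4}.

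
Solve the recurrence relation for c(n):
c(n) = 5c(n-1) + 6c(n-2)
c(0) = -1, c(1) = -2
Characteristic equation: x² - 5x - 6 = 0, which factors as (x - (-1))(x - (6)) = 0.
Roots r₁ = -1, r₂ = 6 (distinct).
General solution: c(n) = A·(-1)^n + B·(6)^n.
From c(0) = -1: A + B = -1.
From c(1) = -2: -A + 6B = -2.
Solving: A = - \frac{4}{7}, B = - \frac{3}{7}.
So c(n) = - \frac{4 \left(-1\right)^{n}}{7} - \frac{3 \cdot 6^{n}}{7}.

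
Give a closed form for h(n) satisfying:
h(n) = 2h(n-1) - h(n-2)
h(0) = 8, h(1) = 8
Characteristic equation: x² - 2x + 1 = 0, which is (x - (1))².
Repeated root r = 1.
General solution: h(n) = (A + Bn)·(1)^n.
From h(0) = 8: A = 8.
From h(1) = 8: (A + B)·(1) = 8 ⇒ B = 0.
So h(n) = \left(8\right) \cdot (1)^n.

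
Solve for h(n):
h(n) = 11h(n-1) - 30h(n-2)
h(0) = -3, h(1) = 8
Characteristic equation: x² - 11x + 30 = 0, which factors as (x - (5))(x - (6)) = 0.
Roots r₁ = 5, r₂ = 6 (distinct).
General solution: h(n) = A·(5)^n + B·(6)^n.
From h(0) = -3: A + B = -3.
From h(1) = 8: 5A + 6B = 8.
Solving: A = -26, B = 23.
So h(n) = - 26 \cdot 5^{n} + 23 \cdot 6^{n}.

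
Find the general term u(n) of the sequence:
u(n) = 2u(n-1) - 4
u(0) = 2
First-order linear non-homogeneous.
Homogeneous solution: u_h(n) = A·(2)^n.
Try constant particular solution u_p = K: K = 2K - 4 ⇒ K = 4.
General: u(n) = A·(2)^n + 4.
Apply u(0) = 2: A + 4 = 2 ⇒ A = -2.
So u(n) = 4 - 2 \cdot 2^{n}.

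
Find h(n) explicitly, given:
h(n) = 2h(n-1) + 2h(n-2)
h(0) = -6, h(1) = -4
Characteristic equation: x² - 2x - 2 = 0.
Discriminant Δ = (2)² + 4·(2) = 12.
Roots r₁,₂ = (2 ± √12)/2, so r₁ = 1 + \sqrt{3}, r₂ = 1 - \sqrt{3}.
General solution: h(n) = A·r₁^n + B·r₂^n.
From the initial conditions, A + B = -6 and r₁A + r₂B = -4.
Since r₁ - r₂ = √12: A = (-4 - (-6)r₂)/√12 = -3 + \frac{\sqrt{3}}{3}, and B = -6 - A = -3 - \frac{\sqrt{3}}{3}.
So h(n) = \left(-3 + \frac{\sqrt{3}}{3}\right)\left(1 + \sqrt{3}\right)^n + \left(-3 - \frac{\sqrt{3}}{3}\right)\left(1 - \sqrt{3}\right)^n.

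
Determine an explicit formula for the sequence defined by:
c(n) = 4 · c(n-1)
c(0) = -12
Pure geometric recurrence with ratio 4.
By induction c(n) = c(0) · (4)^n = - 12 \cdot 4^{n}.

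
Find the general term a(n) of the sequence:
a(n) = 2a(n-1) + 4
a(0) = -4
First-order linear non-homogeneous.
Homogeneous solution: a_h(n) = A·(2)^n.
Try constant particular solution a_p = K: K = 2K + 4 ⇒ K = -4.
General: a(n) = A·(2)^n - 4.
Apply a(0) = -4: A - 4 = -4 ⇒ A = 0.
So a(n) = -4.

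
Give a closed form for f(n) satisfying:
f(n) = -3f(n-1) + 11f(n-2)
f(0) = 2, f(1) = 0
Characteristic equation: x² + 3x - 11 = 0.
Discriminant Δ = (-3)² + 4·(11) = 53.
Roots r₁,₂ = (-3 ± √53)/2, so r₁ = - \frac{3}{2} + \frac{\sqrt{53}}{2}, r₂ = - \frac{\sqrt{53}}{2} - \frac{3}{2}.
General solution: f(n) = A·r₁^n + B·r₂^n.
From the initial conditions, A + B = 2 and r₁A + r₂B = 0.
Since r₁ - r₂ = √53: A = (0 - (2)r₂)/√53 = \frac{3 \sqrt{53}}{53} + 1, and B = 2 - A = 1 - \frac{3 \sqrt{53}}{53}.
So f(n) = \left(\frac{3 \sqrt{53}}{53} + 1\right)\left(- \frac{3}{2} + \frac{\sqrt{53}}{2}\right)^n + \left(1 - \frac{3 \sqrt{53}}{53}\right)\left(- \frac{\sqrt{53}}{2} - \frac{3}{2}\right)^n.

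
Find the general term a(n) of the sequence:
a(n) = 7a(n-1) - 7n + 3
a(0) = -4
First-order linear with linear forcing.
Homogeneous solution: a_h(n) = A·(7)^n.
Try particular a_p(n) = pn + q. Substituting:
  pn + q = 7(p(n-1) + q) - 7n + 3.
Matching the n-coefficient: p = 7p - 7 ⇒ p = \frac{7}{6}.
Matching constants: q = -7p + 7q + 3 ⇒ q = \frac{31}{36}.
General: a(n) = A·(7)^n + \frac{7 n}{6} + \frac{31}{36}.
Apply a(0) = -4: A + \frac{31}{36} = -4 ⇒ A = - \frac{175}{36}.
So a(n) = - \frac{175 \cdot 7^{n}}{36} + \frac{7 n}{6} + \frac{31}{36}.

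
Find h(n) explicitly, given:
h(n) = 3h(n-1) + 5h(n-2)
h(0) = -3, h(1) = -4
Characteristic equation: x² - 3x - 5 = 0.
Discriminant Δ = (3)² + 4·(5) = 29.
Roots r₁,₂ = (3 ± √29)/2, so r₁ = \frac{3}{2} + \frac{\sqrt{29}}{2}, r₂ = \frac{3}{2} - \frac{\sqrt{29}}{2}.
General solution: h(n) = A·r₁^n + B·r₂^n.
From the initial conditions, A + B = -3 and r₁A + r₂B = -4.
Since r₁ - r₂ = √29: A = (-4 - (-3)r₂)/√29 = - \frac{3}{2} + \frac{\sqrt{29}}{58}, and B = -3 - A = - \frac{3}{2} - \frac{\sqrt{29}}{58}.
So h(n) = \left(- \frac{3}{2} + \frac{\sqrt{29}}{58}\right)\left(\frac{3}{2} + \frac{\sqrt{29}}{2}\right)^n + \left(- \frac{3}{2} - \frac{\sqrt{29}}{58}\right)\left(\frac{3}{2} - \frac{\sqrt{29}}{2}\right)^n.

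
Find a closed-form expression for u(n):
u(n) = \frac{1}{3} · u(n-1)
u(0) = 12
Pure geometric recurrence with ratio \frac{1}{3}.
By induction u(n) = u(0) · (\frac{1}{3})^n = 12 \cdot 3^{- n}.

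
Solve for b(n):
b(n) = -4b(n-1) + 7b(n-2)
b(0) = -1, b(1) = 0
Characteristic equation: x² + 4x - 7 = 0.
Discriminant Δ = (-4)² + 4·(7) = 44.
Roots r₁,₂ = (-4 ± √44)/2, so r₁ = -2 + \sqrt{11}, r₂ = - \sqrt{11} - 2.
General solution: b(n) = A·r₁^n + B·r₂^n.
From the initial conditions, A + B = -1 and r₁A + r₂B = 0.
Since r₁ - r₂ = √44: A = (0 - (-1)r₂)/√44 = - \frac{1}{2} - \frac{\sqrt{11}}{11}, and B = -1 - A = - \frac{1}{2} + \frac{\sqrt{11}}{11}.
So b(n) = \left(- \frac{1}{2} - \frac{\sqrt{11}}{11}\right)\left(-2 + \sqrt{11}\right)^n + \left(- \frac{1}{2} + \frac{\sqrt{11}}{11}\right)\left(- \sqrt{11} - 2\right)^n.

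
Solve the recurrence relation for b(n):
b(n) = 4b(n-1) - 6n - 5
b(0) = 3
First-order linear with linear forcing.
Homogeneous solution: b_h(n) = A·(4)^n.
Try particular b_p(n) = pn + q. Substituting:
  pn + q = 4(p(n-1) + q) - 6n - 5.
Matching the n-coefficient: p = 4p - 6 ⇒ p = 2.
Matching constants: q = -4p + 4q - 5 ⇒ q = \frac{13}{3}.
General: b(n) = A·(4)^n + 2 n + \frac{13}{3}.
Apply b(0) = 3: A + \frac{13}{3} = 3 ⇒ A = - \frac{4}{3}.
So b(n) = - \frac{4 \cdot 4^{n}}{3} + 2 n + \frac{13}{3}.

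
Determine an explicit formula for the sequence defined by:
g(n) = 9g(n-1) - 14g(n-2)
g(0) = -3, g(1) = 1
Characteristic equation: x² - 9x + 14 = 0, which factors as (x - (7))(x - (2)) = 0.
Roots r₁ = 7, r₂ = 2 (distinct).
General solution: g(n) = A·(7)^n + B·(2)^n.
From g(0) = -3: A + B = -3.
From g(1) = 1: 7A + 2B = 1.
Solving: A = \frac{7}{5}, B = - \frac{22}{5}.
So g(n) = - \frac{22 \cdot 2^{n}}{5} + \frac{7 \cdot 7^{n}}{5}.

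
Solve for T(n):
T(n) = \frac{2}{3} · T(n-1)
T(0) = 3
Pure geometric recurrence with ratio \frac{2}{3}.
By induction T(n) = T(0) · (\frac{2}{3})^n = 3 \left(\frac{2}{3}\right)^{n}.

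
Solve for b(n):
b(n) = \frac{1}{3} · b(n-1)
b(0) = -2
Pure geometric recurrence with ratio \frac{1}{3}.
By induction b(n) = b(0) · (\frac{1}{3})^n = - 2 \cdot 3^{- n}.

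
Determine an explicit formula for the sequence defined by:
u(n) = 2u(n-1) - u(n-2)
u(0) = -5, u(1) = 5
Characteristic equation: x² - 2x + 1 = 0, which is (x - (1))².
Repeated root r = 1.
General solution: u(n) = (A + Bn)·(1)^n.
From u(0) = -5: A = -5.
From u(1) = 5: (A + B)·(1) = 5 ⇒ B = 10.
So u(n) = \left(10 n - 5\right) \cdot (1)^n.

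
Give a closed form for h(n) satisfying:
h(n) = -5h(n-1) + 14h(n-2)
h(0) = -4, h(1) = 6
Characteristic equation: x² + 5x - 14 = 0, which factors as (x - (2))(x - (-7)) = 0.
Roots r₁ = 2, r₂ = -7 (distinct).
General solution: h(n) = A·(2)^n + B·(-7)^n.
From h(0) = -4: A + B = -4.
From h(1) = 6: 2A - 7B = 6.
Solving: A = - \frac{22}{9}, B = - \frac{14}{9}.
So h(n) = - \frac{14 \left(-7\right)^{n}}{9} - \frac{22 \cdot 2^{n}}{9}.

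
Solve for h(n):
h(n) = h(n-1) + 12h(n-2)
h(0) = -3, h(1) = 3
Characteristic equation: x² - x - 12 = 0, which factors as (x - (-3))(x - (4)) = 0.
Roots r₁ = -3, r₂ = 4 (distinct).
General solution: h(n) = A·(-3)^n + B·(4)^n.
From h(0) = -3: A + B = -3.
From h(1) = 3: -3A + 4B = 3.
Solving: A = - \frac{15}{7}, B = - \frac{6}{7}.
So h(n) = - \frac{15 \left(-3\right)^{n}}{7} - \frac{6 \cdot 4^{n}}{7}.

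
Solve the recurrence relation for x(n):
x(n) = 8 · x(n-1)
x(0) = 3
Pure geometric recurrence with ratio 8.
By induction x(n) = x(0) · (8)^n = 3 \cdot 8^{n}.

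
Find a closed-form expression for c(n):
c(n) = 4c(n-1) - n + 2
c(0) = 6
First-order linear with linear forcing.
Homogeneous solution: c_h(n) = A·(4)^n.
Try particular c_p(n) = pn + q. Substituting:
  pn + q = 4(p(n-1) + q) - n + 2.
Matching the n-coefficient: p = 4p - 1 ⇒ p = \frac{1}{3}.
Matching constants: q = -4p + 4q + 2 ⇒ q = - \frac{2}{9}.
General: c(n) = A·(4)^n + \frac{n}{3} - \frac{2}{9}.
Apply c(0) = 6: A - \frac{2}{9} = 6 ⇒ A = \frac{56}{9}.
So c(n) = \frac{56 \cdot 4^{n}}{9} + \frac{n}{3} - \frac{2}{9}.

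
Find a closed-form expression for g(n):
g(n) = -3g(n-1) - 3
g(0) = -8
First-order linear non-homogeneous.
Homogeneous solution: g_h(n) = A·(-3)^n.
Try constant particular solution g_p = K: K = -3K - 3 ⇒ K = - \frac{3}{4}.
General: g(n) = A·(-3)^n - \frac{3}{4}.
Apply g(0) = -8: A - \frac{3}{4} = -8 ⇒ A = - \frac{29}{4}.
So g(n) = - \frac{29 \left(-3\right)^{n}}{4} - \frac{3}{4}.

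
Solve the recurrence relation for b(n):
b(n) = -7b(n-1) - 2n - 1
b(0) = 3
First-order linear with linear forcing.
Homogeneous solution: b_h(n) = A·(-7)^n.
Try particular b_p(n) = pn + q. Substituting:
  pn + q = -7(p(n-1) + q) - 2n - 1.
Matching the n-coefficient: p = -7p - 2 ⇒ p = - \frac{1}{4}.
Matching constants: q = 7p - 7q - 1 ⇒ q = - \frac{11}{32}.
General: b(n) = A·(-7)^n - \frac{n}{4} - \frac{11}{32}.
Apply b(0) = 3: A - \frac{11}{32} = 3 ⇒ A = \frac{107}{32}.
So b(n) = \frac{107 \left(-7\right)^{n}}{32} - \frac{n}{4} - \frac{11}{32}.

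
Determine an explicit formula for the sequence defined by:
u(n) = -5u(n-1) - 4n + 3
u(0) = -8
First-order linear with linear forcing.
Homogeneous solution: u_h(n) = A·(-5)^n.
Try particular u_p(n) = pn + q. Substituting:
  pn + q = -5(p(n-1) + q) - 4n + 3.
Matching the n-coefficient: p = -5p - 4 ⇒ p = - \frac{2}{3}.
Matching constants: q = 5p - 5q + 3 ⇒ q = - \frac{1}{18}.
General: u(n) = A·(-5)^n - \frac{2 n}{3} - \frac{1}{18}.
Apply u(0) = -8: A - \frac{1}{18} = -8 ⇒ A = - \frac{143}{18}.
So u(n) = - \frac{143 \left(-5\right)^{n}}{18} - \frac{2 n}{3} - \frac{1}{18}.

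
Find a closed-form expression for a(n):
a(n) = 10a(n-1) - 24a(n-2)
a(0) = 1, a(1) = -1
Characteristic equation: x² - 10x + 24 = 0, which factors as (x - (4))(x - (6)) = 0.
Roots r₁ = 4, r₂ = 6 (distinct).
General solution: a(n) = A·(4)^n + B·(6)^n.
From a(0) = 1: A + B = 1.
From a(1) = -1: 4A + 6B = -1.
Solving: A = \frac{7}{2}, B = - \frac{5}{2}.
So a(n) = \frac{7 \cdot 4^{n}}{2} - \frac{5 \cdot 6^{n}}{2}.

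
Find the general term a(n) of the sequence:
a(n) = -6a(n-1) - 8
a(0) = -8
First-order linear non-homogeneous.
Homogeneous solution: a_h(n) = A·(-6)^n.
Try constant particular solution a_p = K: K = -6K - 8 ⇒ K = - \frac{8}{7}.
General: a(n) = A·(-6)^n - \frac{8}{7}.
Apply a(0) = -8: A - \frac{8}{7} = -8 ⇒ A = - \frac{48}{7}.
So a(n) = - \frac{48 \left(-6\right)^{n}}{7} - \frac{8}{7}.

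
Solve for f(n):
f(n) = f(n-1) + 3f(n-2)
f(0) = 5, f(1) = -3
Characteristic equation: x² - x - 3 = 0.
Discriminant Δ = (1)² + 4·(3) = 13.
Roots r₁,₂ = (1 ± √13)/2, so r₁ = \frac{1}{2} + \frac{\sqrt{13}}{2}, r₂ = \frac{1}{2} - \frac{\sqrt{13}}{2}.
General solution: f(n) = A·r₁^n + B·r₂^n.
From the initial conditions, A + B = 5 and r₁A + r₂B = -3.
Since r₁ - r₂ = √13: A = (-3 - (5)r₂)/√13 = \frac{5}{2} - \frac{11 \sqrt{13}}{26}, and B = 5 - A = \frac{11 \sqrt{13}}{26} + \frac{5}{2}.
So f(n) = \left(\frac{5}{2} - \frac{11 \sqrt{13}}{26}\right)\left(\frac{1}{2} + \frac{\sqrt{13}}{2}\right)^n + \left(\frac{11 \sqrt{13}}{26} + \frac{5}{2}\right)\left(\frac{1}{2} - \frac{\sqrt{13}}{2}\right)^n.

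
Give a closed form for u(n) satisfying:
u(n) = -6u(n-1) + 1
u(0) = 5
First-order linear non-homogeneous.
Homogeneous solution: u_h(n) = A·(-6)^n.
Try constant particular solution u_p = K: K = -6K + 1 ⇒ K = \frac{1}{7}.
General: u(n) = A·(-6)^n + \frac{1}{7}.
Apply u(0) = 5: A + \frac{1}{7} = 5 ⇒ A = \frac{34}{7}.
So u(n) = \frac{34 \left(-6\right)^{n}}{7} + \frac{1}{7}.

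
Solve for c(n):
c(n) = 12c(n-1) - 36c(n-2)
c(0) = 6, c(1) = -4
Characteristic equation: x² - 12x + 36 = 0, which is (x - (6))².
Repeated root r = 6.
General solution: c(n) = (A + Bn)·(6)^n.
From c(0) = 6: A = 6.
From c(1) = -4: (A + B)·(6) = -4 ⇒ B = - \frac{20}{3}.
So c(n) = \left(6 - \frac{20 n}{3}\right) \cdot (6)^n.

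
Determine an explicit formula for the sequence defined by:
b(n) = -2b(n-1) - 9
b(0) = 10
First-order linear non-homogeneous.
Homogeneous solution: b_h(n) = A·(-2)^n.
Try constant particular solution b_p = K: K = -2K - 9 ⇒ K = -3.
General: b(n) = A·(-2)^n - 3.
Apply b(0) = 10: A - 3 = 10 ⇒ A = 13.
So b(n) = 13 \left(-2\right)^{n} - 3.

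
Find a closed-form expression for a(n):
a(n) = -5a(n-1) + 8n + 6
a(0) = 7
First-order linear with linear forcing.
Homogeneous solution: a_h(n) = A·(-5)^n.
Try particular a_p(n) = pn + q. Substituting:
  pn + q = -5(p(n-1) + q) + 8n + 6.
Matching the n-coefficient: p = -5p + 8 ⇒ p = \frac{4}{3}.
Matching constants: q = 5p - 5q + 6 ⇒ q = \frac{19}{9}.
General: a(n) = A·(-5)^n + \frac{4 n}{3} + \frac{19}{9}.
Apply a(0) = 7: A + \frac{19}{9} = 7 ⇒ A = \frac{44}{9}.
So a(n) = \frac{44 \left(-5\right)^{n}}{9} + \frac{4 n}{3} + \frac{19}{9}.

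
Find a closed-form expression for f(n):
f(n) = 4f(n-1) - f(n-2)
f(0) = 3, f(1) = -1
Characteristic equation: x² - 4x + 1 = 0.
Discriminant Δ = (4)² + 4·(-1) = 12.
Roots r₁,₂ = (4 ± √12)/2, so r₁ = \sqrt{3} + 2, r₂ = 2 - \sqrt{3}.
General solution: f(n) = A·r₁^n + B·r₂^n.
From the initial conditions, A + B = 3 and r₁A + r₂B = -1.
Since r₁ - r₂ = √12: A = (-1 - (3)r₂)/√12 = \frac{3}{2} - \frac{7 \sqrt{3}}{6}, and B = 3 - A = \frac{3}{2} + \frac{7 \sqrt{3}}{6}.
So f(n) = \left(\frac{3}{2} - \frac{7 \sqrt{3}}{6}\right)\left(\sqrt{3} + 2\right)^n + \left(\frac{3}{2} + \frac{7 \sqrt{3}}{6}\right)\left(2 - \sqrt{3}\right)^n.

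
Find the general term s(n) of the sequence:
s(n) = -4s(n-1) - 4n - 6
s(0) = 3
First-order linear with linear forcing.
Homogeneous solution: s_h(n) = A·(-4)^n.
Try particular s_p(n) = pn + q. Substituting:
  pn + q = -4(p(n-1) + q) - 4n - 6.
Matching the n-coefficient: p = -4p - 4 ⇒ p = - \frac{4}{5}.
Matching constants: q = 4p - 4q - 6 ⇒ q = - \frac{46}{25}.
General: s(n) = A·(-4)^n - \frac{4 n}{5} - \frac{46}{25}.
Apply s(0) = 3: A - \frac{46}{25} = 3 ⇒ A = \frac{121}{25}.
So s(n) = \frac{121 \left(-4\right)^{n}}{25} - \frac{4 n}{5} - \frac{46}{25}.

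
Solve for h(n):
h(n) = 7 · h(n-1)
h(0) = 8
Pure geometric recurrence with ratio 7.
By induction h(n) = h(0) · (7)^n = 8 \cdot 7^{n}.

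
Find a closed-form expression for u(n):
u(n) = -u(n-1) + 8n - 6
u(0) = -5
First-order linear with linear forcing.
Homogeneous solution: u_h(n) = A·(-1)^n.
Try particular u_p(n) = pn + q. Substituting:
  pn + q = -(p(n-1) + q) + 8n - 6.
Matching the n-coefficient: p = -p + 8 ⇒ p = 4.
Matching constants: q = p - q - 6 ⇒ q = -1.
General: u(n) = A·(-1)^n + 4 n - 1.
Apply u(0) = -5: A - 1 = -5 ⇒ A = -4.
So u(n) = - 4 \left(-1\right)^{n} + 4 n - 1.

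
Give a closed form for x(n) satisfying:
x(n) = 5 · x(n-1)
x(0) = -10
Pure geometric recurrence with ratio 5.
By induction x(n) = x(0) · (5)^n = - 10 \cdot 5^{n}.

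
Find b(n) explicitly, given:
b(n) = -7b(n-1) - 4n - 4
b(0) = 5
First-order linear with linear forcing.
Homogeneous solution: b_h(n) = A·(-7)^n.
Try particular b_p(n) = pn + q. Substituting:
  pn + q = -7(p(n-1) + q) - 4n - 4.
Matching the n-coefficient: p = -7p - 4 ⇒ p = - \frac{1}{2}.
Matching constants: q = 7p - 7q - 4 ⇒ q = - \frac{15}{16}.
General: b(n) = A·(-7)^n - \frac{n}{2} - \frac{15}{16}.
Apply b(0) = 5: A - \frac{15}{16} = 5 ⇒ A = \frac{95}{16}.
So b(n) = \frac{95 \left(-7\right)^{n}}{16} - \frac{n}{2} - \frac{15}{16}.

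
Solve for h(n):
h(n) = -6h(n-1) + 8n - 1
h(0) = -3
First-order linear with linear forcing.
Homogeneous solution: h_h(n) = A·(-6)^n.
Try particular h_p(n) = pn + q. Substituting:
  pn + q = -6(p(n-1) + q) + 8n - 1.
Matching the n-coefficient: p = -6p + 8 ⇒ p = \frac{8}{7}.
Matching constants: q = 6p - 6q - 1 ⇒ q = \frac{41}{49}.
General: h(n) = A·(-6)^n + \frac{8 n}{7} + \frac{41}{49}.
Apply h(0) = -3: A + \frac{41}{49} = -3 ⇒ A = - \frac{188}{49}.
So h(n) = - \frac{188 \left(-6\right)^{n}}{49} + \frac{8 n}{7} + \frac{41}{49}.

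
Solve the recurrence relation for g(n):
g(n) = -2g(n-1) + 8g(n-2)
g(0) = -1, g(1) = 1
Characteristic equation: x² + 2x - 8 = 0, which factors as (x - (2))(x - (-4)) = 0.
Roots r₁ = 2, r₂ = -4 (distinct).
General solution: g(n) = A·(2)^n + B·(-4)^n.
From g(0) = -1: A + B = -1.
From g(1) = 1: 2A - 4B = 1.
Solving: A = - \frac{1}{2}, B = - \frac{1}{2}.
So g(n) = - \frac{\left(-4\right)^{n}}{2} - \frac{2^{n}}{2}.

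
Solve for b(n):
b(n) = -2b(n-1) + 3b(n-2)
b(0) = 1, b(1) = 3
Characteristic equation: x² + 2x - 3 = 0, which factors as (x - (1))(x - (-3)) = 0.
Roots r₁ = 1, r₂ = -3 (distinct).
General solution: b(n) = A·(1)^n + B·(-3)^n.
From b(0) = 1: A + B = 1.
From b(1) = 3: A - 3B = 3.
Solving: A = \frac{3}{2}, B = - \frac{1}{2}.
So b(n) = \frac{3}{2} - \frac{\left(-3\right)^{n}}{2}.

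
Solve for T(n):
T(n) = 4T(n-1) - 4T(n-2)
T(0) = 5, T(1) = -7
Characteristic equation: x² - 4x + 4 = 0, which is (x - (2))².
Repeated root r = 2.
General solution: T(n) = (A + Bn)·(2)^n.
From T(0) = 5: A = 5.
From T(1) = -7: (A + B)·(2) = -7 ⇒ B = - \frac{17}{2}.
So T(n) = \left(5 - \frac{17 n}{2}\right) \cdot (2)^n.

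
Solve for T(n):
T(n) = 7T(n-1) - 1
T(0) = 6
First-order linear non-homogeneous.
Homogeneous solution: T_h(n) = A·(7)^n.
Try constant particular solution T_p = K: K = 7K - 1 ⇒ K = \frac{1}{6}.
General: T(n) = A·(7)^n + \frac{1}{6}.
Apply T(0) = 6: A + \frac{1}{6} = 6 ⇒ A = \frac{35}{6}.
So T(n) = \frac{35 \cdot 7^{n}}{6} + \frac{1}{6}.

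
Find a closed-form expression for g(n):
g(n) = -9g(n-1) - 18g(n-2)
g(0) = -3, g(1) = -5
Characteristic equation: x² + 9x + 18 = 0, which factors as (x - (-3))(x - (-6)) = 0.
Roots r₁ = -3, r₂ = -6 (distinct).
General solution: g(n) = A·(-3)^n + B·(-6)^n.
From g(0) = -3: A + B = -3.
From g(1) = -5: -3A - 6B = -5.
Solving: A = - \frac{23}{3}, B = \frac{14}{3}.
So g(n) = - \frac{23 \left(-3\right)^{n}}{3} + \frac{14 \left(-6\right)^{n}}{3}.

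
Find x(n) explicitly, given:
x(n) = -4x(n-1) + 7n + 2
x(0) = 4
First-order linear with linear forcing.
Homogeneous solution: x_h(n) = A·(-4)^n.
Try particular x_p(n) = pn + q. Substituting:
  pn + q = -4(p(n-1) + q) + 7n + 2.
Matching the n-coefficient: p = -4p + 7 ⇒ p = \frac{7}{5}.
Matching constants: q = 4p - 4q + 2 ⇒ q = \frac{38}{25}.
General: x(n) = A·(-4)^n + \frac{7 n}{5} + \frac{38}{25}.
Apply x(0) = 4: A + \frac{38}{25} = 4 ⇒ A = \frac{62}{25}.
So x(n) = \frac{62 \left(-4\right)^{n}}{25} + \frac{7 n}{5} + \frac{38}{25}.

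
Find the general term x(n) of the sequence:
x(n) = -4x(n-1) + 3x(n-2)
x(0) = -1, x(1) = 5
Characteristic equation: x² + 4x - 3 = 0.
Discriminant Δ = (-4)² + 4·(3) = 28.
Roots r₁,₂ = (-4 ± √28)/2, so r₁ = -2 + \sqrt{7}, r₂ = - \sqrt{7} - 2.
General solution: x(n) = A·r₁^n + B·r₂^n.
From the initial conditions, A + B = -1 and r₁A + r₂B = 5.
Since r₁ - r₂ = √28: A = (5 - (-1)r₂)/√28 = - \frac{1}{2} + \frac{3 \sqrt{7}}{14}, and B = -1 - A = - \frac{3 \sqrt{7}}{14} - \frac{1}{2}.
So x(n) = \left(- \frac{1}{2} + \frac{3 \sqrt{7}}{14}\right)\left(-2 + \sqrt{7}\right)^n + \left(- \frac{3 \sqrt{7}}{14} - \frac{1}{2}\right)\left(- \sqrt{7} - 2\right)^n.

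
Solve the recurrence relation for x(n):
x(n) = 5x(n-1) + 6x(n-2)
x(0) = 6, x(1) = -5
Characteristic equation: x² - 5x - 6 = 0, which factors as (x - (6))(x - (-1)) = 0.
Roots r₁ = 6, r₂ = -1 (distinct).
General solution: x(n) = A·(6)^n + B·(-1)^n.
From x(0) = 6: A + B = 6.
From x(1) = -5: 6A - B = -5.
Solving: A = \frac{1}{7}, B = \frac{41}{7}.
So x(n) = \frac{41 \left(-1\right)^{n}}{7} + \frac{6^{n}}{7}.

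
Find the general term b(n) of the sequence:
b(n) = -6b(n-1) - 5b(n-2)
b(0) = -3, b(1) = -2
Characteristic equation: x² + 6x + 5 = 0, which factors as (x - (-5))(x - (-1)) = 0.
Roots r₁ = -5, r₂ = -1 (distinct).
General solution: b(n) = A·(-5)^n + B·(-1)^n.
From b(0) = -3: A + B = -3.
From b(1) = -2: -5A - B = -2.
Solving: A = \frac{5}{4}, B = - \frac{17}{4}.
So b(n) = - \frac{17 \left(-1\right)^{n}}{4} + \frac{5 \left(-5\right)^{n}}{4}.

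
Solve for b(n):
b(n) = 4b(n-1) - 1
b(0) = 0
First-order linear non-homogeneous.
Homogeneous solution: b_h(n) = A·(4)^n.
Try constant particular solution b_p = K: K = 4K - 1 ⇒ K = \frac{1}{3}.
General: b(n) = A·(4)^n + \frac{1}{3}.
Apply b(0) = 0: A + \frac{1}{3} = 0 ⇒ A = - \frac{1}{3}.
So b(n) = \frac{1}{3} - \frac{4^{n}}{3}.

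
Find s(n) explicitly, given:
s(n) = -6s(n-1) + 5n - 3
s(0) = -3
First-order linear with linear forcing.
Homogeneous solution: s_h(n) = A·(-6)^n.
Try particular s_p(n) = pn + q. Substituting:
  pn + q = -6(p(n-1) + q) + 5n - 3.
Matching the n-coefficient: p = -6p + 5 ⇒ p = \frac{5}{7}.
Matching constants: q = 6p - 6q - 3 ⇒ q = \frac{9}{49}.
General: s(n) = A·(-6)^n + \frac{5 n}{7} + \frac{9}{49}.
Apply s(0) = -3: A + \frac{9}{49} = -3 ⇒ A = - \frac{156}{49}.
So s(n) = - \frac{156 \left(-6\right)^{n}}{49} + \frac{5 n}{7} + \frac{9}{49}.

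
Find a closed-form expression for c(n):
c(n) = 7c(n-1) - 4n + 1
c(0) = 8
First-order linear with linear forcing.
Homogeneous solution: c_h(n) = A·(7)^n.
Try particular c_p(n) = pn + q. Substituting:
  pn + q = 7(p(n-1) + q) - 4n + 1.
Matching the n-coefficient: p = 7p - 4 ⇒ p = \frac{2}{3}.
Matching constants: q = -7p + 7q + 1 ⇒ q = \frac{11}{18}.
General: c(n) = A·(7)^n + \frac{2 n}{3} + \frac{11}{18}.
Apply c(0) = 8: A + \frac{11}{18} = 8 ⇒ A = \frac{133}{18}.
So c(n) = \frac{133 \cdot 7^{n}}{18} + \frac{2 n}{3} + \frac{11}{18}.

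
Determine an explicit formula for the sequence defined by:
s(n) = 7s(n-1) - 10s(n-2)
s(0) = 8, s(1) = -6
Characteristic equation: x² - 7x + 10 = 0, which factors as (x - (2))(x - (5)) = 0.
Roots r₁ = 2, r₂ = 5 (distinct).
General solution: s(n) = A·(2)^n + B·(5)^n.
From s(0) = 8: A + B = 8.
From s(1) = -6: 2A + 5B = -6.
Solving: A = \frac{46}{3}, B = - \frac{22}{3}.
So s(n) = \frac{46 \cdot 2^{n}}{3} - \frac{22 \cdot 5^{n}}{3}.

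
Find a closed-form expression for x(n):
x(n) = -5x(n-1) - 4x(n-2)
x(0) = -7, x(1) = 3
Characteristic equation: x² + 5x + 4 = 0, which factors as (x - (-4))(x - (-1)) = 0.
Roots r₁ = -4, r₂ = -1 (distinct).
General solution: x(n) = A·(-4)^n + B·(-1)^n.
From x(0) = -7: A + B = -7.
From x(1) = 3: -4A - B = 3.
Solving: A = \frac{4}{3}, B = - \frac{25}{3}.
So x(n) = - \frac{25 \left(-1\right)^{n}}{3} + \frac{4 \left(-4\right)^{n}}{3}.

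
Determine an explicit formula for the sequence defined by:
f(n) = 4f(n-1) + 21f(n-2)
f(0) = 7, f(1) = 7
Characteristic equation: x² - 4x - 21 = 0, which factors as (x - (7))(x - (-3)) = 0.
Roots r₁ = 7, r₂ = -3 (distinct).
General solution: f(n) = A·(7)^n + B·(-3)^n.
From f(0) = 7: A + B = 7.
From f(1) = 7: 7A - 3B = 7.
Solving: A = \frac{14}{5}, B = \frac{21}{5}.
So f(n) = \frac{21 \left(-3\right)^{n}}{5} + \frac{14 \cdot 7^{n}}{5}.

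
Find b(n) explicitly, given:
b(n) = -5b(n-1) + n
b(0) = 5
First-order linear with linear forcing.
Homogeneous solution: b_h(n) = A·(-5)^n.
Try particular b_p(n) = pn + q. Substituting:
  pn + q = -5(p(n-1) + q) + n.
Matching the n-coefficient: p = -5p + 1 ⇒ p = \frac{1}{6}.
Matching constants: q = 5p - 5q ⇒ q = \frac{5}{36}.
General: b(n) = A·(-5)^n + \frac{n}{6} + \frac{5}{36}.
Apply b(0) = 5: A + \frac{5}{36} = 5 ⇒ A = \frac{175}{36}.
So b(n) = \frac{175 \left(-5\right)^{n}}{36} + \frac{n}{6} + \frac{5}{36}.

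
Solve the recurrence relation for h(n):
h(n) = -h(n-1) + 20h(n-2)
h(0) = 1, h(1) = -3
Characteristic equation: x² + x - 20 = 0, which factors as (x - (4))(x - (-5)) = 0.
Roots r₁ = 4, r₂ = -5 (distinct).
General solution: h(n) = A·(4)^n + B·(-5)^n.
From h(0) = 1: A + B = 1.
From h(1) = -3: 4A - 5B = -3.
Solving: A = \frac{2}{9}, B = \frac{7}{9}.
So h(n) = \frac{7 \left(-5\right)^{n}}{9} + \frac{2 \cdot 4^{n}}{9}.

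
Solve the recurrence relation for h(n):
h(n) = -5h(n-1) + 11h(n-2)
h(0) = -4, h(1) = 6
Characteristic equation: x² + 5x - 11 = 0.
Discriminant Δ = (-5)² + 4·(11) = 69.
Roots r₁,₂ = (-5 ± √69)/2, so r₁ = - \frac{5}{2} + \frac{\sqrt{69}}{2}, r₂ = - \frac{\sqrt{69}}{2} - \frac{5}{2}.
General solution: h(n) = A·r₁^n + B·r₂^n.
From the initial conditions, A + B = -4 and r₁A + r₂B = 6.
Since r₁ - r₂ = √69: A = (6 - (-4)r₂)/√69 = -2 - \frac{4 \sqrt{69}}{69}, and B = -4 - A = -2 + \frac{4 \sqrt{69}}{69}.
So h(n) = \left(-2 - \frac{4 \sqrt{69}}{69}\right)\left(- \frac{5}{2} + \frac{\sqrt{69}}{2}\right)^n + \left(-2 + \frac{4 \sqrt{69}}{69}\right)\left(- \frac{\sqrt{69}}{2} - \frac{5}{2}\right)^n.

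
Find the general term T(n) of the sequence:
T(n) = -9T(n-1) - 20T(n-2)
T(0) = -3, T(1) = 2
Characteristic equation: x² + 9x + 20 = 0, which factors as (x - (-5))(x - (-4)) = 0.
Roots r₁ = -5, r₂ = -4 (distinct).
General solution: T(n) = A·(-5)^n + B·(-4)^n.
From T(0) = -3: A + B = -3.
From T(1) = 2: -5A - 4B = 2.
Solving: A = 10, B = -13.
So T(n) = - 13 \left(-4\right)^{n} + 10 \left(-5\right)^{n}.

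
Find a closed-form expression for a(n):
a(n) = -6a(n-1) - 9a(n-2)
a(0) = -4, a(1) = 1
Characteristic equation: x² + 6x + 9 = 0, which is (x - (-3))².
Repeated root r = -3.
General solution: a(n) = (A + Bn)·(-3)^n.
From a(0) = -4: A = -4.
From a(1) = 1: (A + B)·(-3) = 1 ⇒ B = \frac{11}{3}.
So a(n) = \left(\frac{11 n}{3} - 4\right) \cdot (-3)^n.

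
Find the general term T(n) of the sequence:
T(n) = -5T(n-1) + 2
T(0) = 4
First-order linear non-homogeneous.
Homogeneous solution: T_h(n) = A·(-5)^n.
Try constant particular solution T_p = K: K = -5K + 2 ⇒ K = \frac{1}{3}.
General: T(n) = A·(-5)^n + \frac{1}{3}.
Apply T(0) = 4: A + \frac{1}{3} = 4 ⇒ A = \frac{11}{3}.
So T(n) = \frac{11 \left(-5\right)^{n}}{3} + \frac{1}{3}.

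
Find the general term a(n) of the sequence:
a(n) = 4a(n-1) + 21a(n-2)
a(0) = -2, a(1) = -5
Characteristic equation: x² - 4x - 21 = 0, which factors as (x - (-3))(x - (7)) = 0.
Roots r₁ = -3, r₂ = 7 (distinct).
General solution: a(n) = A·(-3)^n + B·(7)^n.
From a(0) = -2: A + B = -2.
From a(1) = -5: -3A + 7B = -5.
Solving: A = - \frac{9}{10}, B = - \frac{11}{10}.
So a(n) = - \frac{9 \left(-3\right)^{n}}{10} - \frac{11 \cdot 7^{n}}{10}.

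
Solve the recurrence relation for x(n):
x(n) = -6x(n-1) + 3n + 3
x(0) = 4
First-order linear with linear forcing.
Homogeneous solution: x_h(n) = A·(-6)^n.
Try particular x_p(n) = pn + q. Substituting:
  pn + q = -6(p(n-1) + q) + 3n + 3.
Matching the n-coefficient: p = -6p + 3 ⇒ p = \frac{3}{7}.
Matching constants: q = 6p - 6q + 3 ⇒ q = \frac{39}{49}.
General: x(n) = A·(-6)^n + \frac{3 n}{7} + \frac{39}{49}.
Apply x(0) = 4: A + \frac{39}{49} = 4 ⇒ A = \frac{157}{49}.
So x(n) = \frac{157 \left(-6\right)^{n}}{49} + \frac{3 n}{7} + \frac{39}{49}.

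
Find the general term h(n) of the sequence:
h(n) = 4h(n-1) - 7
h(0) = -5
First-order linear non-homogeneous.
Homogeneous solution: h_h(n) = A·(4)^n.
Try constant particular solution h_p = K: K = 4K - 7 ⇒ K = \frac{7}{3}.
General: h(n) = A·(4)^n + \frac{7}{3}.
Apply h(0) = -5: A + \frac{7}{3} = -5 ⇒ A = - \frac{22}{3}.
So h(n) = \frac{7}{3} - \frac{22 \cdot 4^{n}}{3}.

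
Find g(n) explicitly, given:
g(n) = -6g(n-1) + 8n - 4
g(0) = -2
First-order linear with linear forcing.
Homogeneous solution: g_h(n) = A·(-6)^n.
Try particular g_p(n) = pn + q. Substituting:
  pn + q = -6(p(n-1) + q) + 8n - 4.
Matching the n-coefficient: p = -6p + 8 ⇒ p = \frac{8}{7}.
Matching constants: q = 6p - 6q - 4 ⇒ q = \frac{20}{49}.
General: g(n) = A·(-6)^n + \frac{8 n}{7} + \frac{20}{49}.
Apply g(0) = -2: A + \frac{20}{49} = -2 ⇒ A = - \frac{118}{49}.
So g(n) = - \frac{118 \left(-6\right)^{n}}{49} + \frac{8 n}{7} + \frac{20}{49}.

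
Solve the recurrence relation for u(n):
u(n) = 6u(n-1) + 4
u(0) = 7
First-order linear non-homogeneous.
Homogeneous solution: u_h(n) = A·(6)^n.
Try constant particular solution u_p = K: K = 6K + 4 ⇒ K = - \frac{4}{5}.
General: u(n) = A·(6)^n - \frac{4}{5}.
Apply u(0) = 7: A - \frac{4}{5} = 7 ⇒ A = \frac{39}{5}.
So u(n) = \frac{39 \cdot 6^{n}}{5} - \frac{4}{5}.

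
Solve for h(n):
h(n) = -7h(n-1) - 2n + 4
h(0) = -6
First-order linear with linear forcing.
Homogeneous solution: h_h(n) = A·(-7)^n.
Try particular h_p(n) = pn + q. Substituting:
  pn + q = -7(p(n-1) + q) - 2n + 4.
Matching the n-coefficient: p = -7p - 2 ⇒ p = - \frac{1}{4}.
Matching constants: q = 7p - 7q + 4 ⇒ q = \frac{9}{32}.
General: h(n) = A·(-7)^n - \frac{n}{4} + \frac{9}{32}.
Apply h(0) = -6: A + \frac{9}{32} = -6 ⇒ A = - \frac{201}{32}.
So h(n) = - \frac{201 \left(-7\right)^{n}}{32} - \frac{n}{4} + \frac{9}{32}.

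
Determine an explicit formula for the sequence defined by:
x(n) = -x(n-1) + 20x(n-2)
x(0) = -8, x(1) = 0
Characteristic equation: x² + x - 20 = 0, which factors as (x - (4))(x - (-5)) = 0.
Roots r₁ = 4, r₂ = -5 (distinct).
General solution: x(n) = A·(4)^n + B·(-5)^n.
From x(0) = -8: A + B = -8.
From x(1) = 0: 4A - 5B = 0.
Solving: A = - \frac{40}{9}, B = - \frac{32}{9}.
So x(n) = - \frac{32 \left(-5\right)^{n}}{9} - \frac{40 \cdot 4^{n}}{9}.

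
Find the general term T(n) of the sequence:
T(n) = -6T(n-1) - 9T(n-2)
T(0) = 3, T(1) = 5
Characteristic equation: x² + 6x + 9 = 0, which is (x - (-3))².
Repeated root r = -3.
General solution: T(n) = (A + Bn)·(-3)^n.
From T(0) = 3: A = 3.
From T(1) = 5: (A + B)·(-3) = 5 ⇒ B = - \frac{14}{3}.
So T(n) = \left(3 - \frac{14 n}{3}\right) \cdot (-3)^n.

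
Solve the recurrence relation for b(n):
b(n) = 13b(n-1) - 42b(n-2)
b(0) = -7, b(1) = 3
Characteristic equation: x² - 13x + 42 = 0, which factors as (x - (7))(x - (6)) = 0.
Roots r₁ = 7, r₂ = 6 (distinct).
General solution: b(n) = A·(7)^n + B·(6)^n.
From b(0) = -7: A + B = -7.
From b(1) = 3: 7A + 6B = 3.
Solving: A = 45, B = -52.
So b(n) = - 52 \cdot 6^{n} + 45 \cdot 7^{n}.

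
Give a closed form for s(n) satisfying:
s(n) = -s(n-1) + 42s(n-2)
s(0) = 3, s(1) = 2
Characteristic equation: x² + x - 42 = 0, which factors as (x - (-7))(x - (6)) = 0.
Roots r₁ = -7, r₂ = 6 (distinct).
General solution: s(n) = A·(-7)^n + B·(6)^n.
From s(0) = 3: A + B = 3.
From s(1) = 2: -7A + 6B = 2.
Solving: A = \frac{16}{13}, B = \frac{23}{13}.
So s(n) = \frac{16 \left(-7\right)^{n}}{13} + \frac{23 \cdot 6^{n}}{13}.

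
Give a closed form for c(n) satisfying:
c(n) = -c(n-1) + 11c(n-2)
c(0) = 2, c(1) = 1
Characteristic equation: x² + x - 11 = 0.
Discriminant Δ = (-1)² + 4·(11) = 45.
Roots r₁,₂ = (-1 ± √45)/2, so r₁ = - \frac{1}{2} + \frac{3 \sqrt{5}}{2}, r₂ = - \frac{3 \sqrt{5}}{2} - \frac{1}{2}.
General solution: c(n) = A·r₁^n + B·r₂^n.
From the initial conditions, A + B = 2 and r₁A + r₂B = 1.
Since r₁ - r₂ = √45: A = (1 - (2)r₂)/√45 = \frac{2 \sqrt{5}}{15} + 1, and B = 2 - A = 1 - \frac{2 \sqrt{5}}{15}.
So c(n) = \left(\frac{2 \sqrt{5}}{15} + 1\right)\left(- \frac{1}{2} + \frac{3 \sqrt{5}}{2}\right)^n + \left(1 - \frac{2 \sqrt{5}}{15}\right)\left(- \frac{3 \sqrt{5}}{2} - \frac{1}{2}\right)^n.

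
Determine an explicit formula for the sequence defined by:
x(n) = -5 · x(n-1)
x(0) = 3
Pure geometric recurrence with ratio -5.
By induction x(n) = x(0) · (-5)^n = 3 \left(-5\right)^{n}.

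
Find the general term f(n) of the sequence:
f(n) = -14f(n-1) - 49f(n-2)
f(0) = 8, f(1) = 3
Characteristic equation: x² + 14x + 49 = 0, which is (x - (-7))².
Repeated root r = -7.
General solution: f(n) = (A + Bn)·(-7)^n.
From f(0) = 8: A = 8.
From f(1) = 3: (A + B)·(-7) = 3 ⇒ B = - \frac{59}{7}.
So f(n) = \left(8 - \frac{59 n}{7}\right) \cdot (-7)^n.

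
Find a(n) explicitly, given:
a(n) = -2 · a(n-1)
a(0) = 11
Pure geometric recurrence with ratio -2.
By induction a(n) = a(0) · (-2)^n = 11 \left(-2\right)^{n}.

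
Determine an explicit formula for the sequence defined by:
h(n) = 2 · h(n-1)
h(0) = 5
Pure geometric recurrence with ratio 2.
By induction h(n) = h(0) · (2)^n = 5 \cdot 2^{n}.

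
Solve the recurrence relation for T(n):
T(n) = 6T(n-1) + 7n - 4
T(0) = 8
First-order linear with linear forcing.
Homogeneous solution: T_h(n) = A·(6)^n.
Try particular T_p(n) = pn + q. Substituting:
  pn + q = 6(p(n-1) + q) + 7n - 4.
Matching the n-coefficient: p = 6p + 7 ⇒ p = - \frac{7}{5}.
Matching constants: q = -6p + 6q - 4 ⇒ q = - \frac{22}{25}.
General: T(n) = A·(6)^n - \frac{7 n}{5} - \frac{22}{25}.
Apply T(0) = 8: A - \frac{22}{25} = 8 ⇒ A = \frac{222}{25}.
So T(n) = \frac{222 \cdot 6^{n}}{25} - \frac{7 n}{5} - \frac{22}{25}.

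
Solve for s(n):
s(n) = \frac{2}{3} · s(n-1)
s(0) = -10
Pure geometric recurrence with ratio \frac{2}{3}.
By induction s(n) = s(0) · (\frac{2}{3})^n = - 10 \left(\frac{2}{3}\right)^{n}.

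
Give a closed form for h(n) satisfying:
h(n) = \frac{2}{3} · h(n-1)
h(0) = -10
Pure geometric recurrence with ratio \frac{2}{3}.
By induction h(n) = h(0) · (\frac{2}{3})^n = - 10 \left(\frac{2}{3}\right)^{n}.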